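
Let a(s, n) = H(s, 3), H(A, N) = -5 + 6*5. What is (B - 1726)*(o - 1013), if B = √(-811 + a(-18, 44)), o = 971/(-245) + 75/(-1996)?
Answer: 429199027113/244510 - 497333751*I*√786/489020 ≈ 1.7553e+6 - 28512.0*I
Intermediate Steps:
H(A, N) = 25 (H(A, N) = -5 + 30 = 25)
a(s, n) = 25
o = -1956491/489020 (o = 971*(-1/245) + 75*(-1/1996) = -971/245 - 75/1996 = -1956491/489020 ≈ -4.0008)
B = I*√786 (B = √(-811 + 25) = √(-786) = I*√786 ≈ 28.036*I)
(B - 1726)*(o - 1013) = (I*√786 - 1726)*(-1956491/489020 - 1013) = (-1726 + I*√786)*(-497333751/489020) = 429199027113/244510 - 497333751*I*√786/489020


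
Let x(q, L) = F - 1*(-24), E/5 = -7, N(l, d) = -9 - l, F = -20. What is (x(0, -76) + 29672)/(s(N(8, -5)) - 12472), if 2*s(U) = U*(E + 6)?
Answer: -59352/24451 ≈ -2.4274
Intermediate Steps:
E = -35 (E = 5*(-7) = -35)
s(U) = -29*U/2 (s(U) = (U*(-35 + 6))/2 = (U*(-29))/2 = (-29*U)/2 = -29*U/2)
x(q, L) = 4 (x(q, L) = -20 - 1*(-24) = -20 + 24 = 4)
(x(0, -76) + 29672)/(s(N(8, -5)) - 12472) = (4 + 29672)/(-29*(-9 - 1*8)/2 - 12472) = 29676/(-29*(-9 - 8)/2 - 12472) = 29676/(-29/2*(-17) - 12472) = 29676/(493/2 - 12472) = 29676/(-24451/2) = 29676*(-2/24451) = -59352/24451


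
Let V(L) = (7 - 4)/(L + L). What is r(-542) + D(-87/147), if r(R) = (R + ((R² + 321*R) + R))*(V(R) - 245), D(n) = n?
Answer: -2849971231/98 ≈ -2.9081e+7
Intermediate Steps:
V(L) = 3/(2*L) (V(L) = 3/((2*L)) = 3*(1/(2*L)) = 3/(2*L))
r(R) = (-245 + 3/(2*R))*(R² + 323*R) (r(R) = (R + ((R² + 321*R) + R))*(3/(2*R) - 245) = (R + (R² + 322*R))*(-245 + 3/(2*R)) = (R² + 323*R)*(-245 + 3/(2*R)) = (-245 + 3/(2*R))*(R² + 323*R))
r(-542) + D(-87/147) = (969/2 - ½*(-542)*(158267 + 490*(-542))) - 87/147 = (969/2 - ½*(-542)*(158267 - 265580)) - 87*1/147 = (969/2 - ½*(-542)*(-107313)) - 29/49 = (969/2 - 29081823) - 29/49 = -58162677/2 - 29/49 = -2849971231/98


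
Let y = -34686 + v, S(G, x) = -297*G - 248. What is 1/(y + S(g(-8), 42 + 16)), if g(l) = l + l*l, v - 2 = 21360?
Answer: -1/30204 ≈ -3.3108e-5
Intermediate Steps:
v = 21362 (v = 2 + 21360 = 21362)
g(l) = l + l**2
S(G, x) = -248 - 297*G
y = -13324 (y = -34686 + 21362 = -13324)
1/(y + S(g(-8), 42 + 16)) = 1/(-13324 + (-248 - (-2376)*(1 - 8))) = 1/(-13324 + (-248 - (-2376)*(-7))) = 1/(-13324 + (-248 - 297*56)) = 1/(-13324 + (-248 - 16632)) = 1/(-13324 - 16880) = 1/(-30204) = -1/30204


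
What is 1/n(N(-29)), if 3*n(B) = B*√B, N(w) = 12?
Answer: √3/24 ≈ 0.072169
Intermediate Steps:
n(B) = B^(3/2)/3 (n(B) = (B*√B)/3 = B^(3/2)/3)
1/n(N(-29)) = 1/(12^(3/2)/3) = 1/((24*√3)/3) = 1/(8*√3) = √3/24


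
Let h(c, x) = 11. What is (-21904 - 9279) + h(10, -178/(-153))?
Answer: -31172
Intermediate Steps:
(-21904 - 9279) + h(10, -178/(-153)) = (-21904 - 9279) + 11 = -31183 + 11 = -31172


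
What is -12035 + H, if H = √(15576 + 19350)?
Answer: -12035 + √34926 ≈ -11848.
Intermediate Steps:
H = √34926 ≈ 186.89
-12035 + H = -12035 + √34926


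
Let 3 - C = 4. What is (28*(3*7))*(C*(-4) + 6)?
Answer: 5880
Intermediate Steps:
C = -1 (C = 3 - 1*4 = 3 - 4 = -1)
(28*(3*7))*(C*(-4) + 6) = (28*(3*7))*(-1*(-4) + 6) = (28*21)*(4 + 6) = 588*10 = 5880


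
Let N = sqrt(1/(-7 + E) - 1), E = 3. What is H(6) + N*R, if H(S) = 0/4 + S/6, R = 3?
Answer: 1 + 3*I*sqrt(5)/2 ≈ 1.0 + 3.3541*I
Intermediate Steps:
N = I*sqrt(5)/2 (N = sqrt(1/(-7 + 3) - 1) = sqrt(1/(-4) - 1) = sqrt(-1/4 - 1) = sqrt(-5/4) = I*sqrt(5)/2 ≈ 1.118*I)
H(S) = S/6 (H(S) = 0*(1/4) + S*(1/6) = 0 + S/6 = S/6)
H(6) + N*R = (1/6)*6 + (I*sqrt(5)/2)*3 = 1 + 3*I*sqrt(5)/2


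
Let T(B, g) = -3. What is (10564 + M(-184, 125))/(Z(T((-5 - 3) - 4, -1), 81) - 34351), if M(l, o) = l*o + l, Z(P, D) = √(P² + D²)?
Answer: 433509620/1179984631 + 37860*√730/1179984631 ≈ 0.36825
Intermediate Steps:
Z(P, D) = √(D² + P²)
M(l, o) = l + l*o
(10564 + M(-184, 125))/(Z(T((-5 - 3) - 4, -1), 81) - 34351) = (10564 - 184*(1 + 125))/(√(81² + (-3)²) - 34351) = (10564 - 184*126)/(√(6561 + 9) - 34351) = (10564 - 23184)/(√6570 - 34351) = -12620/(3*√730 - 34351) = -12620/(-34351 + 3*√730)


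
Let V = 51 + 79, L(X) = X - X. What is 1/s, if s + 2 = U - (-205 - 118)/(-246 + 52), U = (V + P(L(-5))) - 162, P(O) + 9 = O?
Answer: -194/8665 ≈ -0.022389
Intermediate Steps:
L(X) = 0
P(O) = -9 + O
V = 130
U = -41 (U = (130 + (-9 + 0)) - 162 = (130 - 9) - 162 = 121 - 162 = -41)
s = -8665/194 (s = -2 + (-41 - (-205 - 118)/(-246 + 52)) = -2 + (-41 - (-323)/(-194)) = -2 + (-41 - (-323)*(-1)/194) = -2 + (-41 - 1*323/194) = -2 + (-41 - 323/194) = -2 - 8277/194 = -8665/194 ≈ -44.665)
1/s = 1/(-8665/194) = -194/8665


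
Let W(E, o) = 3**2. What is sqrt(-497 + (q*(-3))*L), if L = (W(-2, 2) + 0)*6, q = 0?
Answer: I*sqrt(497) ≈ 22.293*I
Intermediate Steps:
W(E, o) = 9
L = 54 (L = (9 + 0)*6 = 9*6 = 54)
sqrt(-497 + (q*(-3))*L) = sqrt(-497 + (0*(-3))*54) = sqrt(-497 + 0*54) = sqrt(-497 + 0) = sqrt(-497) = I*sqrt(497)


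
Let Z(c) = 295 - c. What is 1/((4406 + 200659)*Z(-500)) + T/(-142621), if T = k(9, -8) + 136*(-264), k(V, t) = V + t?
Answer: 5853146855146/23251027415175 ≈ 0.25174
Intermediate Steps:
T = -35903 (T = (9 - 8) + 136*(-264) = 1 - 35904 = -35903)
1/((4406 + 200659)*Z(-500)) + T/(-142621) = 1/((4406 + 200659)*(295 - 1*(-500))) - 35903/(-142621) = 1/(205065*(295 + 500)) - 35903*(-1/142621) = (1/205065)/795 + 35903/142621 = (1/205065)*(1/795) + 35903/142621 = 1/163026675 + 35903/142621 = 5853146855146/23251027415175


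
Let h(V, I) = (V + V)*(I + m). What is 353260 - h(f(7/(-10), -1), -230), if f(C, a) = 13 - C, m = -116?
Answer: 1813702/5 ≈ 3.6274e+5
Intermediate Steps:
h(V, I) = 2*V*(-116 + I) (h(V, I) = (V + V)*(I - 116) = (2*V)*(-116 + I) = 2*V*(-116 + I))
353260 - h(f(7/(-10), -1), -230) = 353260 - 2*(13 - 7/(-10))*(-116 - 230) = 353260 - 2*(13 - 7*(-1)/10)*(-346) = 353260 - 2*(13 - 1*(-7/10))*(-346) = 353260 - 2*(13 + 7/10)*(-346) = 353260 - 2*137*(-346)/10 = 353260 - 1*(-47402/5) = 353260 + 47402/5 = 1813702/5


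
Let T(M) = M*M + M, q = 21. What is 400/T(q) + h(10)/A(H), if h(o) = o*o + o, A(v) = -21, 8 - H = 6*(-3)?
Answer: -1010/231 ≈ -4.3723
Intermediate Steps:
H = 26 (H = 8 - 6*(-3) = 8 - 1*(-18) = 8 + 18 = 26)
h(o) = o + o² (h(o) = o² + o = o + o²)
T(M) = M + M² (T(M) = M² + M = M + M²)
400/T(q) + h(10)/A(H) = 400/((21*(1 + 21))) + (10*(1 + 10))/(-21) = 400/((21*22)) + (10*11)*(-1/21) = 400/462 + 110*(-1/21) = 400*(1/462) - 110/21 = 200/231 - 110/21 = -1010/231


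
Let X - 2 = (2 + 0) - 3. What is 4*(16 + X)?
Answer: 68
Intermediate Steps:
X = 1 (X = 2 + ((2 + 0) - 3) = 2 + (2 - 3) = 2 - 1 = 1)
4*(16 + X) = 4*(16 + 1) = 4*17 = 68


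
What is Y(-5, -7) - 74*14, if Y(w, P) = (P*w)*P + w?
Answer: -1286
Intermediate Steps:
Y(w, P) = w + w*P² (Y(w, P) = w*P² + w = w + w*P²)
Y(-5, -7) - 74*14 = -5*(1 + (-7)²) - 74*14 = -5*(1 + 49) - 1036 = -5*50 - 1036 = -250 - 1036 = -1286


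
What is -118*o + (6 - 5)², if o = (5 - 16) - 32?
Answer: 5075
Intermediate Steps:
o = -43 (o = -11 - 32 = -43)
-118*o + (6 - 5)² = -118*(-43) + (6 - 5)² = 5074 + 1² = 5074 + 1 = 5075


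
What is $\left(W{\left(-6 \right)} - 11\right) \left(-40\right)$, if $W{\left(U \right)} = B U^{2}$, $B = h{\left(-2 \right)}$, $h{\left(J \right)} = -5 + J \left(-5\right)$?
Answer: $-6760$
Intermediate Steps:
$h{\left(J \right)} = -5 - 5 J$
$B = 5$ ($B = -5 - -10 = -5 + 10 = 5$)
$W{\left(U \right)} = 5 U^{2}$
$\left(W{\left(-6 \right)} - 11\right) \left(-40\right) = \left(5 \left(-6\right)^{2} - 11\right) \left(-40\right) = \left(5 \cdot 36 - 11\right) \left(-40\right) = \left(180 - 11\right) \left(-40\right) = 169 \left(-40\right) = -6760$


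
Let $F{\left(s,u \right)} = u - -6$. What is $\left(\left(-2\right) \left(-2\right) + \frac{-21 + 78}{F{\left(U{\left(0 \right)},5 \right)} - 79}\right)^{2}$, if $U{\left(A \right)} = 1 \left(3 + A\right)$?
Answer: $\frac{46225}{4624} \approx 9.9967$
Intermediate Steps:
$U{\left(A \right)} = 3 + A$
$F{\left(s,u \right)} = 6 + u$ ($F{\left(s,u \right)} = u + 6 = 6 + u$)
$\left(\left(-2\right) \left(-2\right) + \frac{-21 + 78}{F{\left(U{\left(0 \right)},5 \right)} - 79}\right)^{2} = \left(\left(-2\right) \left(-2\right) + \frac{-21 + 78}{\left(6 + 5\right) - 79}\right)^{2} = \left(4 + \frac{57}{11 - 79}\right)^{2} = \left(4 + \frac{57}{-68}\right)^{2} = \left(4 + 57 \left(- \frac{1}{68}\right)\right)^{2} = \left(4 - \frac{57}{68}\right)^{2} = \left(\frac{215}{68}\right)^{2} = \frac{46225}{4624}$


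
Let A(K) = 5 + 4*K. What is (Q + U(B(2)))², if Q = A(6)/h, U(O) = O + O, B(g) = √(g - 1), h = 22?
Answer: 5329/484 ≈ 11.010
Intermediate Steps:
B(g) = √(-1 + g)
U(O) = 2*O
Q = 29/22 (Q = (5 + 4*6)/22 = (5 + 24)*(1/22) = 29*(1/22) = 29/22 ≈ 1.3182)
(Q + U(B(2)))² = (29/22 + 2*√(-1 + 2))² = (29/22 + 2*√1)² = (29/22 + 2*1)² = (29/22 + 2)² = (73/22)² = 5329/484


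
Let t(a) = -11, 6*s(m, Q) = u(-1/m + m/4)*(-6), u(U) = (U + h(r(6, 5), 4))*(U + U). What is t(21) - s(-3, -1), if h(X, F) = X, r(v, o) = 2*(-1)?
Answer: -647/72 ≈ -8.9861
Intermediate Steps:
r(v, o) = -2
u(U) = 2*U*(-2 + U) (u(U) = (U - 2)*(U + U) = (-2 + U)*(2*U) = 2*U*(-2 + U))
s(m, Q) = -2*(-1/m + m/4)*(-2 - 1/m + m/4) (s(m, Q) = ((2*(-1/m + m/4)*(-2 + (-1/m + m/4)))*(-6))/6 = ((2*(-1/m + m/4)*(-2 - 1/m + m/4))*(-6))/6 = (-12*(-1/m + m/4)*(-2 - 1/m + m/4))/6 = -2*(-1/m + m/4)*(-2 - 1/m + m/4))
t(21) - s(-3, -1) = -11 - (-4 + (-3)²)*(4 - 3*(8 - 1*(-3)))/(8*(-3)²) = -11 - (-4 + 9)*(4 - 3*(8 + 3))/(8*9) = -11 - 5*(4 - 3*11)/(8*9) = -11 - 5*(4 - 33)/(8*9) = -11 - 5*(-29)/(8*9) = -11 - 1*(-145/72) = -11 + 145/72 = -647/72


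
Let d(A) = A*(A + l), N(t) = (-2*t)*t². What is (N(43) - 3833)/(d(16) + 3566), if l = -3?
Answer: -162847/3774 ≈ -43.150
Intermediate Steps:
N(t) = -2*t³
d(A) = A*(-3 + A) (d(A) = A*(A - 3) = A*(-3 + A))
(N(43) - 3833)/(d(16) + 3566) = (-2*43³ - 3833)/(16*(-3 + 16) + 3566) = (-2*79507 - 3833)/(16*13 + 3566) = (-159014 - 3833)/(208 + 3566) = -162847/3774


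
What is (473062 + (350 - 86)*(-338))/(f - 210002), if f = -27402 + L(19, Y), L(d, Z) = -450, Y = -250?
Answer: -191915/118927 ≈ -1.6137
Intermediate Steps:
f = -27852 (f = -27402 - 450 = -27852)
(473062 + (350 - 86)*(-338))/(f - 210002) = (473062 + (350 - 86)*(-338))/(-27852 - 210002) = (473062 + 264*(-338))/(-237854) = (473062 - 89232)*(-1/237854) = 383830*(-1/237854) = -191915/118927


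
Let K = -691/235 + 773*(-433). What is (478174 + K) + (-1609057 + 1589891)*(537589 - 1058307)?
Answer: 2345352792764/235 ≈ 9.9802e+9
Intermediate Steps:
K = -78657306/235 (K = -691*1/235 - 334709 = -691/235 - 334709 = -78657306/235 ≈ -3.3471e+5)
(478174 + K) + (-1609057 + 1589891)*(537589 - 1058307) = (478174 - 78657306/235) + (-1609057 + 1589891)*(537589 - 1058307) = 33713584/235 - 19166*(-520718) = 33713584/235 + 9980081188 = 2345352792764/235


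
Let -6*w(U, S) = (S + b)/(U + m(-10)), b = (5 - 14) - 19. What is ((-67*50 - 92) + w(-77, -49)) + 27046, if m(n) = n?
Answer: 12321211/522 ≈ 23604.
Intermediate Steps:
b = -28 (b = -9 - 19 = -28)
w(U, S) = -(-28 + S)/(6*(-10 + U)) (w(U, S) = -(S - 28)/(6*(U - 10)) = -(-28 + S)/(6*(-10 + U)))
((-67*50 - 92) + w(-77, -49)) + 27046 = ((-67*50 - 92) + (28 - 1*(-49))/(6*(-10 - 77))) + 27046 = ((-3350 - 92) + (1/6)*(28 + 49)/(-87)) + 27046 = (-3442 + (1/6)*(-1/87)*77) + 27046 = (-3442 - 77/522) + 27046 = -1796801/522 + 27046 = 12321211/522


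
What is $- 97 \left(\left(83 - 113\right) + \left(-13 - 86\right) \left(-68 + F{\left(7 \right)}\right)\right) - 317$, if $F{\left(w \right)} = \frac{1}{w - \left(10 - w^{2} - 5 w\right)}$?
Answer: $- \frac{5852632}{9} \approx -6.5029 \cdot 10^{5}$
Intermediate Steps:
$F{\left(w \right)} = \frac{1}{-10 + w^{2} + 6 w}$ ($F{\left(w \right)} = \frac{1}{w + \left(-10 + w^{2} + 5 w\right)} = \frac{1}{-10 + w^{2} + 6 w}$)
$- 97 \left(\left(83 - 113\right) + \left(-13 - 86\right) \left(-68 + F{\left(7 \right)}\right)\right) - 317 = - 97 \left(\left(83 - 113\right) + \left(-13 - 86\right) \left(-68 + \frac{1}{-10 + 7^{2} + 6 \cdot 7}\right)\right) - 317 = - 97 \left(-30 - 99 \left(-68 + \frac{1}{-10 + 49 + 42}\right)\right) - 317 = - 97 \left(-30 - 99 \left(-68 + \frac{1}{81}\right)\right) - 317 = - 97 \left(-30 - - \frac{60577}{9}\right) - 317 = - 97 \left(-30 + \frac{60577}{9}\right) - 317 = \left(-97\right) \frac{60307}{9} - 317 = - \frac{5849779}{9} - 317 = - \frac{5852632}{9}$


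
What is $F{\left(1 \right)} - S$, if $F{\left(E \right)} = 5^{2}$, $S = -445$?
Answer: $470$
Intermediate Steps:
$F{\left(E \right)} = 25$
$F{\left(1 \right)} - S = 25 - -445 = 25 + 445 = 470$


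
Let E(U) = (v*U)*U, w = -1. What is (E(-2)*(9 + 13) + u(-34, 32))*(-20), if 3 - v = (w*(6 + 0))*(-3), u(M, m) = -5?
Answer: 26500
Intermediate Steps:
v = -15 (v = 3 - (-(6 + 0))*(-3) = 3 - (-1*6)*(-3) = 3 - (-6)*(-3) = 3 - 1*18 = 3 - 18 = -15)
E(U) = -15*U² (E(U) = (-15*U)*U = -15*U²)
(E(-2)*(9 + 13) + u(-34, 32))*(-20) = ((-15*(-2)²)*(9 + 13) - 5)*(-20) = (-15*4*22 - 5)*(-20) = (-60*22 - 5)*(-20) = (-1320 - 5)*(-20) = -1325*(-20) = 26500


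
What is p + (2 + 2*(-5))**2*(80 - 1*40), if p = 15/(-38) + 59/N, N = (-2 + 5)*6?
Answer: 438253/171 ≈ 2562.9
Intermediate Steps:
N = 18 (N = 3*6 = 18)
p = 493/171 (p = 15/(-38) + 59/18 = 15*(-1/38) + 59*(1/18) = -15/38 + 59/18 = 493/171 ≈ 2.8830)
p + (2 + 2*(-5))**2*(80 - 1*40) = 493/171 + (2 + 2*(-5))**2*(80 - 1*40) = 493/171 + (2 - 10)**2*(80 - 40) = 493/171 + (-8)**2*40 = 493/171 + 64*40 = 493/171 + 2560 = 438253/171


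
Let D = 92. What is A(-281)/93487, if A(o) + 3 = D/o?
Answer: -935/26269847 ≈ -3.5592e-5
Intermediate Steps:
A(o) = -3 + 92/o
A(-281)/93487 = (-3 + 92/(-281))/93487 = (-3 + 92*(-1/281))*(1/93487) = (-3 - 92/281)*(1/93487) = -935/281*1/93487 = -935/26269847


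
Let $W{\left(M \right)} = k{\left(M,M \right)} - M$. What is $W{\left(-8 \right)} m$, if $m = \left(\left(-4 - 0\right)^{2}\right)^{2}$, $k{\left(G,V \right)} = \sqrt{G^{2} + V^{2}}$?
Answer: $2048 + 2048 \sqrt{2} \approx 4944.3$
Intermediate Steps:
$m = 256$ ($m = \left(\left(-4 + 0\right)^{2}\right)^{2} = \left(\left(-4\right)^{2}\right)^{2} = 16^{2} = 256$)
$W{\left(M \right)} = - M + \sqrt{2} \sqrt{M^{2}}$ ($W{\left(M \right)} = \sqrt{M^{2} + M^{2}} - M = \sqrt{2 M^{2}} - M = \sqrt{2} \sqrt{M^{2}} - M = - M + \sqrt{2} \sqrt{M^{2}}$)
$W{\left(-8 \right)} m = \left(\left(-1\right) \left(-8\right) + \sqrt{2} \sqrt{\left(-8\right)^{2}}\right) 256 = \left(8 + \sqrt{2} \sqrt{64}\right) 256 = \left(8 + \sqrt{2} \cdot 8\right) 256 = \left(8 + 8 \sqrt{2}\right) 256 = 2048 + 2048 \sqrt{2}$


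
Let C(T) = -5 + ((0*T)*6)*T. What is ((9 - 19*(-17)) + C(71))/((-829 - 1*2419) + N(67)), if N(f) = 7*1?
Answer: -327/3241 ≈ -0.10089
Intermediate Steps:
N(f) = 7
C(T) = -5 (C(T) = -5 + (0*6)*T = -5 + 0*T = -5 + 0 = -5)
((9 - 19*(-17)) + C(71))/((-829 - 1*2419) + N(67)) = ((9 - 19*(-17)) - 5)/((-829 - 1*2419) + 7) = ((9 + 323) - 5)/((-829 - 2419) + 7) = (332 - 5)/(-3248 + 7) = 327/(-3241) = 327*(-1/3241) = -327/3241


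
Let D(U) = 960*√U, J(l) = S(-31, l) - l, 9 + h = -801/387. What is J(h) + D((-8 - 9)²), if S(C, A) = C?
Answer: 700903/43 ≈ 16300.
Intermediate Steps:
h = -476/43 (h = -9 - 801/387 = -9 - 801*1/387 = -9 - 89/43 = -476/43 ≈ -11.070)
J(l) = -31 - l
J(h) + D((-8 - 9)²) = (-31 - 1*(-476/43)) + 960*√((-8 - 9)²) = (-31 + 476/43) + 960*√((-17)²) = -857/43 + 960*√289 = -857/43 + 960*17 = -857/43 + 16320 = 700903/43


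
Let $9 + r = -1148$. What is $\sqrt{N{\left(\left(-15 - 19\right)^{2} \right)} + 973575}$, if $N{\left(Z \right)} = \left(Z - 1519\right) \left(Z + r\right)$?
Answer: $\sqrt{973938} \approx 986.88$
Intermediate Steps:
$r = -1157$ ($r = -9 - 1148 = -1157$)
$N{\left(Z \right)} = \left(-1519 + Z\right) \left(-1157 + Z\right)$ ($N{\left(Z \right)} = \left(Z - 1519\right) \left(Z - 1157\right) = \left(-1519 + Z\right) \left(-1157 + Z\right)$)
$\sqrt{N{\left(\left(-15 - 19\right)^{2} \right)} + 973575} = \sqrt{\left(1757483 + \left(\left(-15 - 19\right)^{2}\right)^{2} - 2676 \left(-15 - 19\right)^{2}\right) + 973575} = \sqrt{\left(1757483 + \left(\left(-34\right)^{2}\right)^{2} - 2676 \left(-34\right)^{2}\right) + 973575} = \sqrt{\left(1757483 + 1156^{2} - 3093456\right) + 973575} = \sqrt{\left(1757483 + 1336336 - 3093456\right) + 973575} = \sqrt{363 + 973575} = \sqrt{973938}$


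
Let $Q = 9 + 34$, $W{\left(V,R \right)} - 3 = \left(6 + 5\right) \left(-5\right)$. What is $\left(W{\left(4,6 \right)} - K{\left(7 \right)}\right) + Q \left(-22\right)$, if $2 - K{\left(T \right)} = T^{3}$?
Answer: $-657$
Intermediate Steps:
$W{\left(V,R \right)} = -52$ ($W{\left(V,R \right)} = 3 + \left(6 + 5\right) \left(-5\right) = 3 + 11 \left(-5\right) = 3 - 55 = -52$)
$K{\left(T \right)} = 2 - T^{3}$
$Q = 43$
$\left(W{\left(4,6 \right)} - K{\left(7 \right)}\right) + Q \left(-22\right) = \left(-52 - \left(2 - 7^{3}\right)\right) + 43 \left(-22\right) = \left(-52 - \left(2 - 343\right)\right) - 946 = \left(-52 - -341\right) - 946 = \left(-52 + 341\right) - 946 = 289 - 946 = -657$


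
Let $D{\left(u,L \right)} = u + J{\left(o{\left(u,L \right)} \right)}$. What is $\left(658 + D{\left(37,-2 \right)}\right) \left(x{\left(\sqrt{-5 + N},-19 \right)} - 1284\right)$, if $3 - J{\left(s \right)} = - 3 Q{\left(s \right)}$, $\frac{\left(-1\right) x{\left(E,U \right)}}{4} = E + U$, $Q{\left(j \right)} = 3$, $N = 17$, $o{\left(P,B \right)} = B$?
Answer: $-854056 - 5656 \sqrt{3} \approx -8.6385 \cdot 10^{5}$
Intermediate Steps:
$x{\left(E,U \right)} = - 4 E - 4 U$ ($x{\left(E,U \right)} = - 4 \left(E + U\right) = - 4 E - 4 U$)
$J{\left(s \right)} = 12$ ($J{\left(s \right)} = 3 - \left(-3\right) 3 = 3 - -9 = 3 + 9 = 12$)
$D{\left(u,L \right)} = 12 + u$ ($D{\left(u,L \right)} = u + 12 = 12 + u$)
$\left(658 + D{\left(37,-2 \right)}\right) \left(x{\left(\sqrt{-5 + N},-19 \right)} - 1284\right) = \left(658 + \left(12 + 37\right)\right) \left(\left(- 4 \sqrt{-5 + 17} - -76\right) - 1284\right) = \left(658 + 49\right) \left(\left(- 4 \sqrt{12} + 76\right) - 1284\right) = 707 \left(\left(- 4 \cdot 2 \sqrt{3} + 76\right) - 1284\right) = 707 \left(\left(- 8 \sqrt{3} + 76\right) - 1284\right) = 707 \left(\left(76 - 8 \sqrt{3}\right) - 1284\right) = 707 \left(-1208 - 8 \sqrt{3}\right) = -854056 - 5656 \sqrt{3}$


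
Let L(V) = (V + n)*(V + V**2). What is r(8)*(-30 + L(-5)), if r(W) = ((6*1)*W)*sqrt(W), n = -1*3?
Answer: -18240*sqrt(2) ≈ -25795.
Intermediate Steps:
n = -3
L(V) = (-3 + V)*(V + V**2) (L(V) = (V - 3)*(V + V**2) = (-3 + V)*(V + V**2))
r(W) = 6*W**(3/2) (r(W) = (6*W)*sqrt(W) = 6*W**(3/2))
r(8)*(-30 + L(-5)) = (6*8**(3/2))*(-30 - 5*(-3 + (-5)**2 - 2*(-5))) = (6*(16*sqrt(2)))*(-30 - 5*(-3 + 25 + 10)) = (96*sqrt(2))*(-30 - 5*32) = (96*sqrt(2))*(-30 - 160) = (96*sqrt(2))*(-190) = -18240*sqrt(2)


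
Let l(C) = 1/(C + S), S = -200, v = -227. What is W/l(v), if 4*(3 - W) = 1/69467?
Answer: -355948481/277868 ≈ -1281.0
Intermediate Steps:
W = 833603/277868 (W = 3 - ¼/69467 = 3 - ¼*1/69467 = 3 - 1/277868 = 833603/277868 ≈ 3.0000)
l(C) = 1/(-200 + C) (l(C) = 1/(C - 200) = 1/(-200 + C))
W/l(v) = 833603/(277868*(1/(-200 - 227))) = 833603/(277868*(1/(-427))) = 833603/(277868*(-1/427)) = (833603/277868)*(-427) = -355948481/277868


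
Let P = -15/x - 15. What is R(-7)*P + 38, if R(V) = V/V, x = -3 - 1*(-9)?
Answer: 41/2 ≈ 20.500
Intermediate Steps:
x = 6 (x = -3 + 9 = 6)
R(V) = 1
P = -35/2 (P = -15/6 - 15 = -15*⅙ - 15 = -5/2 - 15 = -35/2 ≈ -17.500)
R(-7)*P + 38 = 1*(-35/2) + 38 = -35/2 + 38 = 41/2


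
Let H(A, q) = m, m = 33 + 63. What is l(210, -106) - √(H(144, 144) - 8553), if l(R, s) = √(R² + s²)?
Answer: 2*√13834 - I*√8457 ≈ 235.24 - 91.962*I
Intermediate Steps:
m = 96
H(A, q) = 96
l(210, -106) - √(H(144, 144) - 8553) = √(210² + (-106)²) - √(96 - 8553) = √(44100 + 11236) - √(-8457) = √55336 - I*√8457 = 2*√13834 - I*√8457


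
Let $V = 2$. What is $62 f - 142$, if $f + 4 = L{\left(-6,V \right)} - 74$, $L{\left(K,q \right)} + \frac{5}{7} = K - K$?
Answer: $- \frac{35156}{7} \approx -5022.3$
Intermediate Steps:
$L{\left(K,q \right)} = - \frac{5}{7}$ ($L{\left(K,q \right)} = - \frac{5}{7} + \left(K - K\right) = - \frac{5}{7} + 0 = - \frac{5}{7}$)
$f = - \frac{551}{7}$ ($f = -4 - \frac{523}{7} = - \frac{551}{7} \approx -78.714$)
$62 f - 142 = 62 \left(- \frac{551}{7}\right) - 142 = - \frac{34162}{7} - 142 = - \frac{35156}{7}$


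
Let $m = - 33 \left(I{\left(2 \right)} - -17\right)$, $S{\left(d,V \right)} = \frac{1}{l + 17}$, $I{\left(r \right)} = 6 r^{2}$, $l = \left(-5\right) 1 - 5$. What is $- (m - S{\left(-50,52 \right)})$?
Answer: $\frac{9472}{7} \approx 1353.1$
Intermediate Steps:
$l = -10$ ($l = -5 - 5 = -10$)
$S{\left(d,V \right)} = \frac{1}{7}$ ($S{\left(d,V \right)} = \frac{1}{-10 + 17} = \frac{1}{7}$)
$m = -1353$ ($m = - 33 \left(6 \cdot 2^{2} - -17\right) = - 33 \left(6 \cdot 4 + 17\right) = - 33 \left(24 + 17\right) = \left(-33\right) 41 = -1353$)
$- (m - S{\left(-50,52 \right)}) = - (-1353 - \frac{1}{7}) = \left(-1\right) \left(- \frac{9472}{7}\right) = \frac{9472}{7}$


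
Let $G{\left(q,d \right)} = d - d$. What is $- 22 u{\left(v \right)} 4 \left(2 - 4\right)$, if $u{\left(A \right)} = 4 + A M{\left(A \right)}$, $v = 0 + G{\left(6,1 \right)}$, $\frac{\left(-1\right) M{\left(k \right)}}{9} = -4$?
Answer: $704$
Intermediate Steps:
$G{\left(q,d \right)} = 0$
$M{\left(k \right)} = 36$ ($M{\left(k \right)} = \left(-9\right) \left(-4\right) = 36$)
$v = 0$ ($v = 0 + 0 = 0$)
$u{\left(A \right)} = 4 + 36 A$ ($u{\left(A \right)} = 4 + A 36 = 4 + 36 A$)
$- 22 u{\left(v \right)} 4 \left(2 - 4\right) = - 22 \left(4 + 36 \cdot 0\right) 4 \left(2 - 4\right) = - 22 \left(4 + 0\right) 4 \left(-2\right) = \left(-22\right) 4 \left(-8\right) = \left(-88\right) \left(-8\right) = 704$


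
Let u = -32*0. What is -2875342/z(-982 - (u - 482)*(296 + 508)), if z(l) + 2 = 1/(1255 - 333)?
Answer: 2651065324/1843 ≈ 1.4385e+6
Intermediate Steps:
u = 0
z(l) = -1843/922 (z(l) = -2 + 1/(1255 - 333) = -2 + 1/922 = -1843/922)
-2875342/z(-982 - (u - 482)*(296 + 508)) = -2875342/(-1843/922) = -2875342*(-922/1843) = 2651065324/1843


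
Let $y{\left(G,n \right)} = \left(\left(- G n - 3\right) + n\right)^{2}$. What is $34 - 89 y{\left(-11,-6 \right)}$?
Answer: $-500591$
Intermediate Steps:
$y{\left(G,n \right)} = \left(-3 + n - G n\right)^{2}$ ($y{\left(G,n \right)} = \left(\left(- G n - 3\right) + n\right)^{2} = \left(\left(-3 - G n\right) + n\right)^{2} = \left(-3 + n - G n\right)^{2}$)
$34 - 89 y{\left(-11,-6 \right)} = 34 - 89 \left(3 - -6 - -66\right)^{2} = 34 - 89 \left(3 + 6 + 66\right)^{2} = 34 - 89 \cdot 75^{2} = 34 - 500625 = -500591$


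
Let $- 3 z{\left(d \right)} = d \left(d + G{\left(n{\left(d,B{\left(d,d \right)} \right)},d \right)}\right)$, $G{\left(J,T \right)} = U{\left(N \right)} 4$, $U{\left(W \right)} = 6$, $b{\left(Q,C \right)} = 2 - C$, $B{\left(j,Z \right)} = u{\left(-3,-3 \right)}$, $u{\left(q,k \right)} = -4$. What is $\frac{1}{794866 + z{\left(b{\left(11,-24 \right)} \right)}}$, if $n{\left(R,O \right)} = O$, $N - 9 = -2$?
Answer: $\frac{3}{2383298} \approx 1.2588 \cdot 10^{-6}$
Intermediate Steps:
$N = 7$ ($N = 9 - 2 = 7$)
$B{\left(j,Z \right)} = -4$
$G{\left(J,T \right)} = 24$ ($G{\left(J,T \right)} = 6 \cdot 4 = 24$)
$z{\left(d \right)} = - \frac{d \left(24 + d\right)}{3}$ ($z{\left(d \right)} = - \frac{d \left(d + 24\right)}{3} = - \frac{d \left(24 + d\right)}{3}$)
$\frac{1}{794866 + z{\left(b{\left(11,-24 \right)} \right)}} = \frac{1}{794866 - \frac{\left(2 - -24\right) \left(24 + \left(2 - -24\right)\right)}{3}} = \frac{1}{794866 - \frac{\left(2 + 24\right) \left(24 + \left(2 + 24\right)\right)}{3}} = \frac{1}{794866 - \frac{26 \left(24 + 26\right)}{3}} = \frac{1}{794866 - \frac{26}{3} \cdot 50} = \frac{1}{794866 - \frac{1300}{3}} = \frac{1}{\frac{2383298}{3}} = \frac{3}{2383298}$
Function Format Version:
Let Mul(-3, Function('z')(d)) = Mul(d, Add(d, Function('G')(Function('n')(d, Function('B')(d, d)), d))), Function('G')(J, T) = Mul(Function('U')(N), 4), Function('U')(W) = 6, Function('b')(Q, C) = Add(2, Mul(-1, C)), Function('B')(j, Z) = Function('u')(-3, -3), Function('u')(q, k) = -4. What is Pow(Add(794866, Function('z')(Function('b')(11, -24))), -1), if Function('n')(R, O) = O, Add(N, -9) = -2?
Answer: Rational(3, 2383298) ≈ 1.2588e-6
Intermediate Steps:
N = 7 (N = Add(9, -2) = 7)
Function('B')(j, Z) = -4
Function('G')(J, T) = 24 (Function('G')(J, T) = Mul(6, 4) = 24)
Function('z')(d) = Mul(Rational(-1, 3), d, Add(24, d)) (Function('z')(d) = Mul(Rational(-1, 3), Mul(d, Add(d, 24))) = Mul(Rational(-1, 3), Mul(d, Add(24, d))) = Mul(Rational(-1, 3), d, Add(24, d)))
Pow(Add(794866, Function('z')(Function('b')(11, -24))), -1) = Pow(Add(794866, Mul(Rational(-1, 3), Add(2, Mul(-1, -24)), Add(24, Add(2, Mul(-1, -24))))), -1) = Pow(Add(794866, Mul(Rational(-1, 3), Add(2, 24), Add(24, Add(2, 24)))), -1) = Pow(Add(794866, Mul(Rational(-1, 3), 26, Add(24, 26))), -1) = Pow(Add(794866, Mul(Rational(-1, 3), 26, 50)), -1) = Pow(Add(794866, Rational(-1300, 3)), -1) = Pow(Rational(2383298, 3), -1) = Rational(3, 2383298)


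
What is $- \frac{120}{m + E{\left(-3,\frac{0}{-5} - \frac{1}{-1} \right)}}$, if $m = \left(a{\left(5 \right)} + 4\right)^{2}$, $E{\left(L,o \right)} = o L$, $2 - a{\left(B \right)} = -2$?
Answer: $- \frac{120}{61} \approx -1.9672$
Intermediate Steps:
$a{\left(B \right)} = 4$ ($a{\left(B \right)} = 2 - -2 = 2 + 2 = 4$)
$E{\left(L,o \right)} = L o$
$m = 64$ ($m = \left(4 + 4\right)^{2} = 8^{2} = 64$)
$- \frac{120}{m + E{\left(-3,\frac{0}{-5} - \frac{1}{-1} \right)}} = - \frac{120}{64 - 3 \left(\frac{0}{-5} - \frac{1}{-1}\right)} = - \frac{120}{64 - 3 \left(0 \left(- \frac{1}{5}\right) - -1\right)} = - \frac{120}{64 - 3 \left(0 + 1\right)} = - \frac{120}{64 - 3} = - \frac{120}{61}$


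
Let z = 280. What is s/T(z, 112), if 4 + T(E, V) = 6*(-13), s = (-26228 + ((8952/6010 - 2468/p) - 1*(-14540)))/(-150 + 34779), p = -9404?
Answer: 82560479279/20060922873390 ≈ 0.0041155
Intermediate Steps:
s = -82560479279/244645400895 (s = (-26228 + ((8952/6010 - 2468/(-9404)) - 1*(-14540)))/(-150 + 34779) = (-26228 + ((8952*(1/6010) - 2468*(-1/9404)) + 14540))/34629 = (-26228 + ((4476/3005 + 617/2351) + 14540))*(1/34629) = (-26228 + (12377161/7064755 + 14540))*(1/34629) = (-26228 + 102733914861/7064755)*(1/34629) = -82560479279/7064755*1/34629 = -82560479279/244645400895 ≈ -0.33747)
T(E, V) = -82 (T(E, V) = -4 + 6*(-13) = -4 - 78 = -82)
s/T(z, 112) = -82560479279/244645400895/(-82) = -82560479279/244645400895*(-1/82) = 82560479279/20060922873390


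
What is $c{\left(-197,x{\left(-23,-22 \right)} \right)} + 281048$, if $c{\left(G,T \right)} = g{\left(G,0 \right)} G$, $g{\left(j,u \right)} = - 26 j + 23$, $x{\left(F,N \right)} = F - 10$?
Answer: $-732517$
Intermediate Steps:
$x{\left(F,N \right)} = -10 + F$ ($x{\left(F,N \right)} = F - 10 = -10 + F$)
$g{\left(j,u \right)} = 23 - 26 j$
$c{\left(G,T \right)} = G \left(23 - 26 G\right)$ ($c{\left(G,T \right)} = \left(23 - 26 G\right) G = G \left(23 - 26 G\right)$)
$c{\left(-197,x{\left(-23,-22 \right)} \right)} + 281048 = - 197 \left(23 - -5122\right) + 281048 = - 197 \left(23 + 5122\right) + 281048 = \left(-197\right) 5145 + 281048 = -1013565 + 281048 = -732517$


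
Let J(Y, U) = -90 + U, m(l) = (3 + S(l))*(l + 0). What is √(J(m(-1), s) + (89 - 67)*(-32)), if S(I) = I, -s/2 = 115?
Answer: 32*I ≈ 32.0*I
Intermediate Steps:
s = -230 (s = -2*115 = -230)
m(l) = l*(3 + l) (m(l) = (3 + l)*(l + 0) = (3 + l)*l = l*(3 + l))
√(J(m(-1), s) + (89 - 67)*(-32)) = √((-90 - 230) + (89 - 67)*(-32)) = √(-320 + 22*(-32)) = √(-320 - 704) = √(-1024) = 32*I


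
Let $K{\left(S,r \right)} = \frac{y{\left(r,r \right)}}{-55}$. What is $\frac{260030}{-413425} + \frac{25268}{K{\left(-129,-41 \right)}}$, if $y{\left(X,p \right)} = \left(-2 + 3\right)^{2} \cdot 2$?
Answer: $- \frac{57455377956}{82685} \approx -6.9487 \cdot 10^{5}$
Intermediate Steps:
$y{\left(X,p \right)} = 2$ ($y{\left(X,p \right)} = 1^{2} \cdot 2 = 1 \cdot 2 = 2$)
$K{\left(S,r \right)} = - \frac{2}{55}$ ($K{\left(S,r \right)} = \frac{2}{-55} = 2 \left(- \frac{1}{55}\right) = - \frac{2}{55}$)
$\frac{260030}{-413425} + \frac{25268}{K{\left(-129,-41 \right)}} = \frac{260030}{-413425} + \frac{25268}{- \frac{2}{55}} = 260030 \left(- \frac{1}{413425}\right) + 25268 \left(- \frac{55}{2}\right) = - \frac{52006}{82685} - 694870 = - \frac{57455377956}{82685}$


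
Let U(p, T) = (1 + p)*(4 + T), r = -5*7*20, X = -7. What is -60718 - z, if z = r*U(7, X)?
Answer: -77518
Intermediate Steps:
r = -700 (r = -35*20 = -700)
z = 16800 (z = -700*(4 - 7 + 4*7 - 7*7) = -700*(4 - 7 + 28 - 49) = -700*(-24) = 16800)
-60718 - z = -60718 - 1*16800 = -60718 - 16800 = -77518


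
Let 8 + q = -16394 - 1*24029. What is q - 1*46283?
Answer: -86714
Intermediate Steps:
q = -40431 (q = -8 + (-16394 - 1*24029) = -8 + (-16394 - 24029) = -8 - 40423 = -40431)
q - 1*46283 = -40431 - 1*46283 = -40431 - 46283 = -86714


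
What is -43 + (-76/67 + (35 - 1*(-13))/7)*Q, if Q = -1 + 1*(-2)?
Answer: -28219/469 ≈ -60.168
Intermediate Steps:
Q = -3 (Q = -1 - 2 = -3)
-43 + (-76/67 + (35 - 1*(-13))/7)*Q = -43 + (-76/67 + (35 - 1*(-13))/7)*(-3) = -43 + (-76*1/67 + (35 + 13)*(⅐))*(-3) = -43 + (-76/67 + 48*(⅐))*(-3) = -43 + (-76/67 + 48/7)*(-3) = -43 + (2684/469)*(-3) = -43 - 8052/469 = -28219/469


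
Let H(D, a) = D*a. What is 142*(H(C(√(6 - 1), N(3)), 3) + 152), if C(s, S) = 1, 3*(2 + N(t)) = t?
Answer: 22010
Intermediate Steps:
N(t) = -2 + t/3
142*(H(C(√(6 - 1), N(3)), 3) + 152) = 142*(1*3 + 152) = 142*(3 + 152) = 142*155 = 22010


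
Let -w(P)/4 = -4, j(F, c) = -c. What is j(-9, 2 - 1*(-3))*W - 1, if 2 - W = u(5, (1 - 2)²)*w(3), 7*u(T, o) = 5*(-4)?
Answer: -1677/7 ≈ -239.57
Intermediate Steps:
u(T, o) = -20/7 (u(T, o) = (5*(-4))/7 = (⅐)*(-20) = -20/7)
w(P) = 16 (w(P) = -4*(-4) = 16)
W = 334/7 (W = 2 - (-20)*16/7 = 2 - 1*(-320/7) = 2 + 320/7 = 334/7 ≈ 47.714)
j(-9, 2 - 1*(-3))*W - 1 = -(2 - 1*(-3))*(334/7) - 1 = -(2 + 3)*(334/7) - 1 = -1*5*(334/7) - 1 = -5*334/7 - 1 = -1670/7 - 1 = -1677/7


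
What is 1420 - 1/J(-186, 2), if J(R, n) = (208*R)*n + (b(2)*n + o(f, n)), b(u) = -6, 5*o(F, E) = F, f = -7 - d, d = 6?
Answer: 549473265/386953 ≈ 1420.0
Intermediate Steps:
f = -13 (f = -7 - 1*6 = -7 - 6 = -13)
o(F, E) = F/5
J(R, n) = -13/5 - 6*n + 208*R*n (J(R, n) = (208*R)*n + (-6*n + (⅕)*(-13)) = 208*R*n + (-6*n - 13/5) = 208*R*n + (-13/5 - 6*n) = -13/5 - 6*n + 208*R*n)
1420 - 1/J(-186, 2) = 1420 - 1/(-13/5 - 6*2 + 208*(-186)*2) = 1420 - 1/(-13/5 - 12 - 77376) = 1420 - 1/(-386953/5) = 1420 - 1*(-5/386953) = 1420 + 5/386953 = 549473265/386953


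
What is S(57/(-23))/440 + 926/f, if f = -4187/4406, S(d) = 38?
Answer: -897510767/921140 ≈ -974.35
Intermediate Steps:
f = -4187/4406 (f = -4187*1/4406 = -4187/4406 ≈ -0.95030)
S(57/(-23))/440 + 926/f = 38/440 + 926/(-4187/4406) = 38*(1/440) + 926*(-4406/4187) = 19/220 - 4079956/4187 = -897510767/921140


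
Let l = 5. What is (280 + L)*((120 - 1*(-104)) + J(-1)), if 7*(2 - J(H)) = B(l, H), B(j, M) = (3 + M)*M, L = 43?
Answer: 511632/7 ≈ 73090.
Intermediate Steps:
B(j, M) = M*(3 + M)
J(H) = 2 - H*(3 + H)/7
(280 + L)*((120 - 1*(-104)) + J(-1)) = (280 + 43)*((120 - 1*(-104)) + (2 - ⅐*(-1)*(3 - 1))) = 323*((120 + 104) + (2 - ⅐*(-1)*2)) = 323*(224 + (2 + 2/7)) = 323*(224 + 16/7) = 323*(1584/7) = 511632/7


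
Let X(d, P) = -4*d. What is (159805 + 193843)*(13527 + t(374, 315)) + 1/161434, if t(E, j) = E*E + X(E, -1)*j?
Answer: -18145572169545183/161434 ≈ -1.1240e+11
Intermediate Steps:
t(E, j) = E**2 - 4*E*j (t(E, j) = E*E + (-4*E)*j = E**2 - 4*E*j)
(159805 + 193843)*(13527 + t(374, 315)) + 1/161434 = (159805 + 193843)*(13527 + 374*(374 - 4*315)) + 1/161434 = 353648*(13527 + 374*(374 - 1260)) + 1/161434 = 353648*(13527 + 374*(-886)) + 1/161434 = 353648*(13527 - 331364) + 1/161434 = 353648*(-317837) + 1/161434 = -112402419376 + 1/161434 = -18145572169545183/161434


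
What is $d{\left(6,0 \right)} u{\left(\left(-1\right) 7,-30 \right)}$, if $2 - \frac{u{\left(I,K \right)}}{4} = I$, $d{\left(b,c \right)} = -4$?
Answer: $-144$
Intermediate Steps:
$u{\left(I,K \right)} = 8 - 4 I$
$d{\left(6,0 \right)} u{\left(\left(-1\right) 7,-30 \right)} = - 4 \left(8 - 4 \left(\left(-1\right) 7\right)\right) = - 4 \left(8 - -28\right) = - 4 \left(8 + 28\right) = \left(-4\right) 36 = -144$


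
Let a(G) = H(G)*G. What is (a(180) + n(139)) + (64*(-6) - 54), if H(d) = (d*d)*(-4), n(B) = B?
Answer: -23328299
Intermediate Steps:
H(d) = -4*d**2 (H(d) = d**2*(-4) = -4*d**2)
a(G) = -4*G**3 (a(G) = (-4*G**2)*G = -4*G**3)
(a(180) + n(139)) + (64*(-6) - 54) = (-4*180**3 + 139) + (64*(-6) - 54) = (-4*5832000 + 139) + (-384 - 54) = (-23328000 + 139) - 438 = -23327861 - 438 = -23328299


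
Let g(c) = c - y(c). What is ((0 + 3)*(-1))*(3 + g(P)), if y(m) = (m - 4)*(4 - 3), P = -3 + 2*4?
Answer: -21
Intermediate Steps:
P = 5 (P = -3 + 8 = 5)
y(m) = -4 + m (y(m) = (-4 + m)*1 = -4 + m)
g(c) = 4 (g(c) = c - (-4 + c) = c + (4 - c) = 4)
((0 + 3)*(-1))*(3 + g(P)) = ((0 + 3)*(-1))*(3 + 4) = (3*(-1))*7 = -3*7 = -21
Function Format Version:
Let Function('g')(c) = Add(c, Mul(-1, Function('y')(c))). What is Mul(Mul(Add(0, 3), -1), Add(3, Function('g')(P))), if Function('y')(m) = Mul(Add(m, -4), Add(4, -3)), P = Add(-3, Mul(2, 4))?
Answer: -21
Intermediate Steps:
P = 5 (P = Add(-3, 8) = 5)
Function('y')(m) = Add(-4, m) (Function('y')(m) = Mul(Add(-4, m), 1) = Add(-4, m))
Function('g')(c) = 4 (Function('g')(c) = Add(c, Mul(-1, Add(-4, c))) = Add(c, Add(4, Mul(-1, c))) = 4)
Mul(Mul(Add(0, 3), -1), Add(3, Function('g')(P))) = Mul(Mul(Add(0, 3), -1), Add(3, 4)) = Mul(Mul(3, -1), 7) = Mul(-3, 7) = -21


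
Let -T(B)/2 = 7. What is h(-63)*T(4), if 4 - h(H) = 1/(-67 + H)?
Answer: -3647/65 ≈ -56.108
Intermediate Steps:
T(B) = -14 (T(B) = -2*7 = -14)
h(H) = 4 - 1/(-67 + H)
h(-63)*T(4) = ((-269 + 4*(-63))/(-67 - 63))*(-14) = ((-269 - 252)/(-130))*(-14) = -1/130*(-521)*(-14) = (521/130)*(-14) = -3647/65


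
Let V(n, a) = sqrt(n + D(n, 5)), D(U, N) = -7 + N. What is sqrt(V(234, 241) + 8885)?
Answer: sqrt(8885 + 2*sqrt(58)) ≈ 94.341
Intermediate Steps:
V(n, a) = sqrt(-2 + n) (V(n, a) = sqrt(n + (-7 + 5)) = sqrt(n - 2) = sqrt(-2 + n))
sqrt(V(234, 241) + 8885) = sqrt(sqrt(-2 + 234) + 8885) = sqrt(sqrt(232) + 8885) = sqrt(2*sqrt(58) + 8885) = sqrt(8885 + 2*sqrt(58))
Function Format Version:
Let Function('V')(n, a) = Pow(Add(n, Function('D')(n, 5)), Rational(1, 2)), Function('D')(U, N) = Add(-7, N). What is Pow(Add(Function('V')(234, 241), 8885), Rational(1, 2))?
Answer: Pow(Add(8885, Mul(2, Pow(58, Rational(1, 2)))), Rational(1, 2)) ≈ 94.341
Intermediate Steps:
Function('V')(n, a) = Pow(Add(-2, n), Rational(1, 2)) (Function('V')(n, a) = Pow(Add(n, Add(-7, 5)), Rational(1, 2)) = Pow(Add(n, -2), Rational(1, 2)) = Pow(Add(-2, n), Rational(1, 2)))
Pow(Add(Function('V')(234, 241), 8885), Rational(1, 2)) = Pow(Add(Pow(Add(-2, 234), Rational(1, 2)), 8885), Rational(1, 2)) = Pow(Add(Pow(232, Rational(1, 2)), 8885), Rational(1, 2)) = Pow(Add(Mul(2, Pow(58, Rational(1, 2))), 8885), Rational(1, 2)) = Pow(Add(8885, Mul(2, Pow(58, Rational(1, 2)))), Rational(1, 2))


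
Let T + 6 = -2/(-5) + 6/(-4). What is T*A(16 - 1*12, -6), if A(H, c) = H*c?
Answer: 852/5 ≈ 170.40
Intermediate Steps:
T = -71/10 (T = -6 + (-2/(-5) + 6/(-4)) = -6 + (-2*(-⅕) + 6*(-¼)) = -6 + (⅖ - 3/2) = -6 - 11/10 = -71/10 ≈ -7.1000)
T*A(16 - 1*12, -6) = -71*(16 - 1*12)*(-6)/10 = -71*(16 - 12)*(-6)/10 = -142*(-6)/5 = -71/10*(-24) = 852/5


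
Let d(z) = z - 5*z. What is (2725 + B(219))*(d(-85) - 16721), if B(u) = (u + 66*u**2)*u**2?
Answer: -2487086319599170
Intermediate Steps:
d(z) = -4*z
B(u) = u**2*(u + 66*u**2)
(2725 + B(219))*(d(-85) - 16721) = (2725 + 219**3*(1 + 66*219))*(-4*(-85) - 16721) = (2725 + 10503459*(1 + 14454))*(340 - 16721) = (2725 + 10503459*14455)*(-16381) = (2725 + 151827499845)*(-16381) = 151827502570*(-16381) = -2487086319599170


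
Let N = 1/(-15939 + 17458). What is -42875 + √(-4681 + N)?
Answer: -42875 + I*√220423578/217 ≈ -42875.0 + 68.418*I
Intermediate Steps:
N = 1/1519 ≈ 0.00065833
-42875 + √(-4681 + N) = -42875 + √(-4681 + 1/1519) = -42875 + √(-7110438/1519) = -42875 + I*√220423578/217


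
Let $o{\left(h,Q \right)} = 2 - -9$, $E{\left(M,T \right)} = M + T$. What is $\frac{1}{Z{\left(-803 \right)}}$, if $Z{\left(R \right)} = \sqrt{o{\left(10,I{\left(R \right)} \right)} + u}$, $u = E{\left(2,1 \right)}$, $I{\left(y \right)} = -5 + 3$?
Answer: $\frac{\sqrt{14}}{14} \approx 0.26726$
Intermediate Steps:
$I{\left(y \right)} = -2$
$u = 3$ ($u = 2 + 1 = 3$)
$o{\left(h,Q \right)} = 11$ ($o{\left(h,Q \right)} = 2 + 9 = 11$)
$Z{\left(R \right)} = \sqrt{14}$ ($Z{\left(R \right)} = \sqrt{11 + 3} = \sqrt{14}$)
$\frac{1}{Z{\left(-803 \right)}} = \frac{1}{\sqrt{14}} = \frac{\sqrt{14}}{14}$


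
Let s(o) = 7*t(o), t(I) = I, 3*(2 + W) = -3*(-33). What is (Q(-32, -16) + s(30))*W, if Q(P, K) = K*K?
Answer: 14446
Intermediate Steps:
W = 31 (W = -2 + (-3*(-33))/3 = -2 + (⅓)*99 = -2 + 33 = 31)
s(o) = 7*o
Q(P, K) = K²
(Q(-32, -16) + s(30))*W = ((-16)² + 7*30)*31 = (256 + 210)*31 = 466*31 = 14446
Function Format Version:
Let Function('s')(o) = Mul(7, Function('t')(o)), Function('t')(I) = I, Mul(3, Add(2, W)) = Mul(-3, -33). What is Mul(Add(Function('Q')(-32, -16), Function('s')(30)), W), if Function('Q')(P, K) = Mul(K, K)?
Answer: 14446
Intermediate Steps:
W = 31 (W = Add(-2, Mul(Rational(1, 3), Mul(-3, -33))) = Add(-2, Mul(Rational(1, 3), 99)) = Add(-2, 33) = 31)
Function('s')(o) = Mul(7, o)
Function('Q')(P, K) = Pow(K, 2)
Mul(Add(Function('Q')(-32, -16), Function('s')(30)), W) = Mul(Add(Pow(-16, 2), Mul(7, 30)), 31) = Mul(Add(256, 210), 31) = Mul(466, 31) = 14446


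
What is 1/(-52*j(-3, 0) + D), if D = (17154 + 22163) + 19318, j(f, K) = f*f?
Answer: 1/58167 ≈ 1.7192e-5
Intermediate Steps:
j(f, K) = f**2
D = 58635 (D = 39317 + 19318 = 58635)
1/(-52*j(-3, 0) + D) = 1/(-52*(-3)**2 + 58635) = 1/(-52*9 + 58635) = 1/(-468 + 58635) = 1/58167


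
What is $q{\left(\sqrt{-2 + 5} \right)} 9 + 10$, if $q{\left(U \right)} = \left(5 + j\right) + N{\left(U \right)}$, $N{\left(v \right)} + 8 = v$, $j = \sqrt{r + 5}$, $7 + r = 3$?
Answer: $-8 + 9 \sqrt{3} \approx 7.5885$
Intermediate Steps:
$r = -4$ ($r = -7 + 3 = -4$)
$j = 1$ ($j = \sqrt{-4 + 5} = \sqrt{1} = 1$)
$N{\left(v \right)} = -8 + v$
$q{\left(U \right)} = -2 + U$ ($q{\left(U \right)} = \left(5 + 1\right) + \left(-8 + U\right) = 6 + \left(-8 + U\right) = -2 + U$)
$q{\left(\sqrt{-2 + 5} \right)} 9 + 10 = \left(-2 + \sqrt{-2 + 5}\right) 9 + 10 = \left(-2 + \sqrt{3}\right) 9 + 10 = \left(-18 + 9 \sqrt{3}\right) + 10 = -8 + 9 \sqrt{3}$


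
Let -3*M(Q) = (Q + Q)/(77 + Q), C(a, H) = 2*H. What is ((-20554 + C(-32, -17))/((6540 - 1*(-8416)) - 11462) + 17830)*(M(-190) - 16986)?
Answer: -59772156224648/197411 ≈ -3.0278e+8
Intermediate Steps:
M(Q) = -2*Q/(3*(77 + Q)) (M(Q) = -(Q + Q)/(3*(77 + Q)) = -2*Q/(3*(77 + Q)))
((-20554 + C(-32, -17))/((6540 - 1*(-8416)) - 11462) + 17830)*(M(-190) - 16986) = ((-20554 + 2*(-17))/((6540 - 1*(-8416)) - 11462) + 17830)*(-2*(-190)/(231 + 3*(-190)) - 16986) = ((-20554 - 34)/((6540 + 8416) - 11462) + 17830)*(-2*(-190)/(231 - 570) - 16986) = (-20588/(14956 - 11462) + 17830)*(-2*(-190)/(-339) - 16986) = (-20588/3494 + 17830)*(-2*(-190)*(-1/339) - 16986) = (-20588*1/3494 + 17830)*(-380/339 - 16986) = (-10294/1747 + 17830)*(-5758634/339) = (31138716/1747)*(-5758634/339) = -59772156224648/197411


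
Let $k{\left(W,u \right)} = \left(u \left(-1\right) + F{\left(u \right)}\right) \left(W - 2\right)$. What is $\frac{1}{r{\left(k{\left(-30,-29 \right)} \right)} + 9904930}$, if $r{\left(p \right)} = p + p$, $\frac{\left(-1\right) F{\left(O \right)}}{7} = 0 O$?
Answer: $\frac{1}{9903074} \approx 1.0098 \cdot 10^{-7}$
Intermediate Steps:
$F{\left(O \right)} = 0$ ($F{\left(O \right)} = - 7 \cdot 0 O = \left(-7\right) 0 = 0$)
$k{\left(W,u \right)} = - u \left(-2 + W\right)$ ($k{\left(W,u \right)} = \left(u \left(-1\right) + 0\right) \left(W - 2\right) = \left(- u + 0\right) \left(-2 + W\right) = - u \left(-2 + W\right)$)
$r{\left(p \right)} = 2 p$
$\frac{1}{r{\left(k{\left(-30,-29 \right)} \right)} + 9904930} = \frac{1}{2 \left(- 29 \left(2 - -30\right)\right) + 9904930} = \frac{1}{2 \left(- 29 \left(2 + 30\right)\right) + 9904930} = \frac{1}{2 \left(\left(-29\right) 32\right) + 9904930} = \frac{1}{2 \left(-928\right) + 9904930} = \frac{1}{-1856 + 9904930} = \frac{1}{9903074}$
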